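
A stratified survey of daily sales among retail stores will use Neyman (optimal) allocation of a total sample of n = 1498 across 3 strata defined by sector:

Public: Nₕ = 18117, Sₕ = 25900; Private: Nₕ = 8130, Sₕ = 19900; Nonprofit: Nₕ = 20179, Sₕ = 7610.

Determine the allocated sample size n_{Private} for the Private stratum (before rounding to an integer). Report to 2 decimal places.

308.90

Neyman allocation: nₕ = n·NₕSₕ / Σⱼ NⱼSⱼ.
Σ NⱼSⱼ = 18117·25900 + 8130·19900 + 20179·7610 = 7.8457949 × 10^8.
n_{Private} = 1498·8130·19900 / (7.8457949 × 10^8) = 308.90.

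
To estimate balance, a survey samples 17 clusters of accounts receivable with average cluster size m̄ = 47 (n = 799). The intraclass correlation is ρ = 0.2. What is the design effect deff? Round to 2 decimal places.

deff = 1 + (47 − 1)·0.2 = 1 + 9.2 = 10.2.

10.20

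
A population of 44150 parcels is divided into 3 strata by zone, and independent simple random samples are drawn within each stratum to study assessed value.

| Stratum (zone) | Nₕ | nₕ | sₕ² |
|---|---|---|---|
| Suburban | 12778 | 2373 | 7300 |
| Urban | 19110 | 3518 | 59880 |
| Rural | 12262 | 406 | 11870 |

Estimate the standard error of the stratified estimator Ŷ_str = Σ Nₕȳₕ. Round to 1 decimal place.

98645.8

Var(Ŷ_str) = Σₕ Nₕ²(1 − fₕ)sₕ²/nₕ.
Suburban: 12778²·(1 − 2373/12778)·7300/2373 = 4.0900639 × 10^8.
Urban: 19110²·(1 − 3518/19110)·59880/3518 = 5.0716406 × 10^9.
Rural: 12262²·(1 − 406/12262)·11870/406 = 4.250345 × 10^9.
Sum = 9.730992 × 10^9.
SE = √(9.730992 × 10^9) = 98645.8.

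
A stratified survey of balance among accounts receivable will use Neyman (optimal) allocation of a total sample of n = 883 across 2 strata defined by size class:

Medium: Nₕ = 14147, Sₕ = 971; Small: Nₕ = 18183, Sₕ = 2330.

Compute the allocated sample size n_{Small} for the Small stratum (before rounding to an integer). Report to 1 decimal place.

Neyman allocation: nₕ = n·NₕSₕ / Σⱼ NⱼSⱼ.
Σ NⱼSⱼ = 14147·971 + 18183·2330 = 5.6103127 × 10^7.
n_{Small} = 883·18183·2330 / (5.6103127 × 10^7) = 666.8.

666.8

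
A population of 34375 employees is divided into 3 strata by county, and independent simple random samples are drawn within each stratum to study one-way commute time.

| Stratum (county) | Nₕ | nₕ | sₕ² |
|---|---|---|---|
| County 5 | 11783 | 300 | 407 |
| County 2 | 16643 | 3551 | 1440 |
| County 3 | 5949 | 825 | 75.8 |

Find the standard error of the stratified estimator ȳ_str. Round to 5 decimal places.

Var(ȳ_str) = Σₕ Wₕ²(1 − fₕ)sₕ²/nₕ with Wₕ = Nₕ/N, N = 34375.
County 5: Wₕ = 0.34277818; term = 0.34277818²·(1 − 0.02546041)·407/300 = 0.15534561.
County 2: Wₕ = 0.48416000; term = 0.48416000²·(1 − 0.21336298)·1440/3551 = 0.074776308.
County 3: Wₕ = 0.17306182; term = 0.17306182²·(1 − 0.13867877)·75.8/825 = 0.0023701888.
Sum = 0.23249211.
SE = √(0.23249211) = 0.48217.

0.48217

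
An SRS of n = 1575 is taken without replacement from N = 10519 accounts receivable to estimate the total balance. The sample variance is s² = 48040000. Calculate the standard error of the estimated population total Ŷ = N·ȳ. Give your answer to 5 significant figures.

Var(Ŷ) = N²·Var(ȳ) = N²·(1 − n/N)·s²/n.
f = 1575/10519 = 0.14972906; Var(ȳ) = 0.85027094·48040000/1575 = 25934.613.
Var(Ŷ) = 10519² · 25934.613 = 2.8696484 × 10^12.
SE(Ŷ) = √(2.8696484 × 10^12) = 1.6940 × 10^6.

1.6940 × 10^6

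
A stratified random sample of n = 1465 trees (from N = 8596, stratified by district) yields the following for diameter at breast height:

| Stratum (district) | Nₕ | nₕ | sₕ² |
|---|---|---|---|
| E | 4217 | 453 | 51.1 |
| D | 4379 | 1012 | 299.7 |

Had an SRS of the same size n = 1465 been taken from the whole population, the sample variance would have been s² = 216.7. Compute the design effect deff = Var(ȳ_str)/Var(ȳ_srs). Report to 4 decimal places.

0.6790

Var(ȳ_str) = Σ Wₕ²(1−fₕ)sₕ²/nₕ with Wₕ = Nₕ/8596:
  E: (4217/8596)²·(1−453/4217)·51.1/453 = 0.024231656
  D: (4379/8596)²·(1−1012/4379)·299.7/1012 = 0.05909238
  → Var(ȳ_str) = 0.083324036.
Var(ȳ_srs) = (1 − 1465/8596)·216.7/1465 = 0.12270869.
deff = 0.083324036 / 0.12270869 = 0.6790.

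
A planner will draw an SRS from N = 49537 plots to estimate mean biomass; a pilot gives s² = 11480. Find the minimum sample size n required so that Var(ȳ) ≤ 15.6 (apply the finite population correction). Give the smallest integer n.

Without fpc, n₀ = s²/D = 11480/15.6 = 735.8974.
With fpc, (1 − n/N)·s²/n ≤ D requires n ≥ n₀/(1 + n₀/N) = 735.8974/(1 + 735.8974/49537) = 725.1253.
Rounding up, n = 726.

726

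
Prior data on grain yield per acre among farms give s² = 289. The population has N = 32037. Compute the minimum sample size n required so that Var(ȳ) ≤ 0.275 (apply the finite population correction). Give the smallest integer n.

1018

Without fpc, n₀ = s²/D = 289/0.275 = 1050.9091.
With fpc, (1 − n/N)·s²/n ≤ D requires n ≥ n₀/(1 + n₀/N) = 1050.9091/(1 + 1050.9091/32037) = 1017.5310.
Rounding up, n = 1018.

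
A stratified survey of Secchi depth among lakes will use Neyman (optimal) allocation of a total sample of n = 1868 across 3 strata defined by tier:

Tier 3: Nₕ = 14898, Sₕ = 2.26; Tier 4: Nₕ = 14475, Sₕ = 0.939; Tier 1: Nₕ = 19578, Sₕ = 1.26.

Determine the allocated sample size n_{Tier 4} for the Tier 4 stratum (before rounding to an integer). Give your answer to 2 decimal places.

352.98

Neyman allocation: nₕ = n·NₕSₕ / Σⱼ NⱼSⱼ.
Σ NⱼSⱼ = 14898·2.26 + 14475·0.939 + 19578·1.26 = 71929.785.
n_{Tier 4} = 1868·14475·0.939 / 71929.785 = 352.98.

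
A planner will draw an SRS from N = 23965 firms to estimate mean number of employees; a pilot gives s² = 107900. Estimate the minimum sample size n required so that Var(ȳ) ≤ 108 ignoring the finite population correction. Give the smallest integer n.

Without fpc, n₀ = s²/D = 107900/108 = 999.0741.
Rounding up, n = 1000.

1000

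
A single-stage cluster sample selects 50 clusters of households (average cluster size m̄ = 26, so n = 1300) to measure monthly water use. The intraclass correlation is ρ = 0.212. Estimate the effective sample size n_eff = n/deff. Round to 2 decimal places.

deff = 1 + (26 − 1)·0.212 = 1 + 5.3 = 6.3.
n_eff = 1300 / 6.3 = 206.35.

206.35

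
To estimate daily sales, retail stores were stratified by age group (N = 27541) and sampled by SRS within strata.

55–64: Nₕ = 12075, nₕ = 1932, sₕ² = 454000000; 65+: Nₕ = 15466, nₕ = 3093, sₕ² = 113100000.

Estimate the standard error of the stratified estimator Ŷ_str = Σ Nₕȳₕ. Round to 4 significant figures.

5.981 × 10^6

Var(Ŷ_str) = Σₕ Nₕ²(1 − fₕ)sₕ²/nₕ.
55–64: 12075²·(1 − 1932/12075)·454000000/1932 = 2.8780762 × 10^13.
65+: 15466²·(1 − 3093/15466)·113100000/3093 = 6.9973839 × 10^12.
Sum = 3.5778146 × 10^13.
SE = √(3.5778146 × 10^13) = 5.981 × 10^6.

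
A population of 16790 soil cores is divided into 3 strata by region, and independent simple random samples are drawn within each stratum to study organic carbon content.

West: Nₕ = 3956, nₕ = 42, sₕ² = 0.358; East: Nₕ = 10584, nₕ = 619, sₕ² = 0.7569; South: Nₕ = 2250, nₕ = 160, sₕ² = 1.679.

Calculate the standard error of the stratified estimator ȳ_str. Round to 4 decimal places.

0.0332

Var(ȳ_str) = Σₕ Wₕ²(1 − fₕ)sₕ²/nₕ with Wₕ = Nₕ/N, N = 16790.
West: Wₕ = 0.23561644; term = 0.23561644²·(1 − 0.01061678)·0.358/42 = 4.6817632 × 10^-4.
East: Wₕ = 0.63037522; term = 0.63037522²·(1 − 0.05848450)·0.7569/619 = 4.5748157 × 10^-4.
South: Wₕ = 0.13400834; term = 0.13400834²·(1 − 0.07111111)·1.679/160 = 1.7504839 × 10^-4.
Sum = 0.0011007063.
SE = √(0.0011007063) = 0.0332.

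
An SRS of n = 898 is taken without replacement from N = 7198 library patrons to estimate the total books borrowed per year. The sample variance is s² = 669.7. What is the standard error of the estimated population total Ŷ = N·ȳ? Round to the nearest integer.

5815

Var(Ŷ) = N²·Var(ȳ) = N²·(1 − n/N)·s²/n.
f = 898/7198 = 0.12475688; Var(ȳ) = 0.87524312·669.7/898 = 0.65272864.
Var(Ŷ) = 7198² · 0.65272864 = 3.3818657 × 10^7.
SE(Ŷ) = √(3.3818657 × 10^7) = 5815.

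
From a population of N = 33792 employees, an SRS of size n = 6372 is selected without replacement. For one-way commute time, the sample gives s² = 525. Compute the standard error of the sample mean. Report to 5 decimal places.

0.25856

Under SRS without replacement, Var(ȳ) = (1 − f)·s²/n with f = n/N = 6372/33792 = 0.18856534.
Var(ȳ) = (1 − 0.18856534)·525/6372 = 0.81143466·0.082391714 = 0.066855492.
SE(ȳ) = √(0.066855492) = 0.25856.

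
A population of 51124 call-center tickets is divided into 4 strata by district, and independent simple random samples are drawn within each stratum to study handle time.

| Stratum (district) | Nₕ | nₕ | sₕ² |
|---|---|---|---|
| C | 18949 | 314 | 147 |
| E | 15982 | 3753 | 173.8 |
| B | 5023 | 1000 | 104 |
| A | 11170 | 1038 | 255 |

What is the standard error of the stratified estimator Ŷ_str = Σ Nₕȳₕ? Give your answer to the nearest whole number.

14292

Var(Ŷ_str) = Σₕ Nₕ²(1 − fₕ)sₕ²/nₕ.
C: 18949²·(1 − 314/18949)·147/314 = 1.6531162 × 10^8.
E: 15982²·(1 − 3753/15982)·173.8/3753 = 9.0509315 × 10^6.
B: 5023²·(1 − 1000/5023)·104/1000 = 2.101583 × 10^6.
A: 11170²·(1 − 1038/11170)·255/1038 = 2.7802969 × 10^7.
Sum = 2.042671 × 10^8.
SE = √(2.042671 × 10^8) = 14292.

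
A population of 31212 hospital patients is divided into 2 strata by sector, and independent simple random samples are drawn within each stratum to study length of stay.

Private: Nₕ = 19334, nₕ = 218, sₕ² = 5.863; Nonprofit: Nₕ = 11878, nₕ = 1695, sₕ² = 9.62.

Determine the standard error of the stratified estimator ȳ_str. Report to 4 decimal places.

0.1044

Var(ȳ_str) = Σₕ Wₕ²(1 − fₕ)sₕ²/nₕ with Wₕ = Nₕ/N, N = 31212.
Private: Wₕ = 0.61944124; term = 0.61944124²·(1 − 0.01127547)·5.863/218 = 0.01020326.
Nonprofit: Wₕ = 0.38055876; term = 0.38055876²·(1 − 0.14270079)·9.62/1695 = 7.0466263 × 10^-4.
Sum = 0.010907923.
SE = √(0.010907923) = 0.1044.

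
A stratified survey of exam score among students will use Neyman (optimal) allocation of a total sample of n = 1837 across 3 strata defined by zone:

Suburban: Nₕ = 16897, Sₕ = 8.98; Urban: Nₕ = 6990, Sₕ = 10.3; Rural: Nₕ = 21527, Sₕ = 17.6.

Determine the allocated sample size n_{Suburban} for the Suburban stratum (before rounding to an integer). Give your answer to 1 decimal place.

462.6

Neyman allocation: nₕ = n·NₕSₕ / Σⱼ NⱼSⱼ.
Σ NⱼSⱼ = 16897·8.98 + 6990·10.3 + 21527·17.6 = 602607.26.
n_{Suburban} = 1837·16897·8.98 / 602607.26 = 462.6.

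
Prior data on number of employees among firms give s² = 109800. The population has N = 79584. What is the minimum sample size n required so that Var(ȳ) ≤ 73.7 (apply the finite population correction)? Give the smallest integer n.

Without fpc, n₀ = s²/D = 109800/73.7 = 1489.8236.
With fpc, (1 − n/N)·s²/n ≤ D requires n ≥ n₀/(1 + n₀/N) = 1489.8236/(1 + 1489.8236/79584) = 1462.4464.
Rounding up, n = 1463.

1463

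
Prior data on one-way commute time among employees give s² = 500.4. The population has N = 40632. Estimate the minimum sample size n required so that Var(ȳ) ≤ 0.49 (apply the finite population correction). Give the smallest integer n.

997

Without fpc, n₀ = s²/D = 500.4/0.49 = 1021.2245.
With fpc, (1 − n/N)·s²/n ≤ D requires n ≥ n₀/(1 + n₀/N) = 1021.2245/(1 + 1021.2245/40632) = 996.1868.
Rounding up, n = 997.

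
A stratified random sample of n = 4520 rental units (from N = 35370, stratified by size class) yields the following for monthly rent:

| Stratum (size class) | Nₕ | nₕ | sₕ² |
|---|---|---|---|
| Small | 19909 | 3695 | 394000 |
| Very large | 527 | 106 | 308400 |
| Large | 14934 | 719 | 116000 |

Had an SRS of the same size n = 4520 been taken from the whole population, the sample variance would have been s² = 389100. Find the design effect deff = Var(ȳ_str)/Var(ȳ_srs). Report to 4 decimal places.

Var(ȳ_str) = Σ Wₕ²(1−fₕ)sₕ²/nₕ with Wₕ = Nₕ/35370:
  Small: (19909/35370)²·(1−3695/19909)·394000/3695 = 27.513844
  Very large: (527/35370)²·(1−106/527)·308400/106 = 0.51597789
  Large: (14934/35370)²·(1−719/14934)·116000/719 = 27.376756
  → Var(ȳ_str) = 55.406578.
Var(ȳ_srs) = (1 − 4520/35370)·389100/4520 = 75.083223.
deff = 55.406578 / 75.083223 = 0.7379.

0.7379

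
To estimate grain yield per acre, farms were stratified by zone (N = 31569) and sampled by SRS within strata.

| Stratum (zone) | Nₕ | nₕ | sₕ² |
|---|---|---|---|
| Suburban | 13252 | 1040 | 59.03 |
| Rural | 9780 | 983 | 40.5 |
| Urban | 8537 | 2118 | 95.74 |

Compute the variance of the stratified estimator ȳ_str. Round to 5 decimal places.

Var(ȳ_str) = Σₕ Wₕ²(1 − fₕ)sₕ²/nₕ with Wₕ = Nₕ/N, N = 31569.
Suburban: Wₕ = 0.41977890; term = 0.41977890²·(1 − 0.07847872)·59.03/1040 = 0.0092169242.
Rural: Wₕ = 0.30979759; term = 0.30979759²·(1 − 0.10051125)·40.5/983 = 0.0035567497.
Urban: Wₕ = 0.27042352; term = 0.27042352²·(1 − 0.24809652)·95.74/2118 = 0.0024855269.
Sum = 0.015259201.

0.01526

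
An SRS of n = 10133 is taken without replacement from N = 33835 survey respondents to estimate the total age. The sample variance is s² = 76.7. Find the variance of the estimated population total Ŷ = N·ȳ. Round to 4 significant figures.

Var(Ŷ) = N²·Var(ȳ) = N²·(1 − n/N)·s²/n.
f = 10133/33835 = 0.29948278; Var(ȳ) = 0.70051722·76.7/10133 = 0.0053024445.
Var(Ŷ) = 33835² · 0.0053024445 = 6.0702768 × 10^6.

6.070 × 10^6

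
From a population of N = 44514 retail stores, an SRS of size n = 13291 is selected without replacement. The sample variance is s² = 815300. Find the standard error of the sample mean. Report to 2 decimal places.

6.56

Under SRS without replacement, Var(ȳ) = (1 − f)·s²/n with f = n/N = 13291/44514 = 0.29858022.
Var(ȳ) = (1 − 0.29858022)·815300/13291 = 0.70141978·61.342262 = 43.026676.
SE(ȳ) = √(43.026676) = 6.56.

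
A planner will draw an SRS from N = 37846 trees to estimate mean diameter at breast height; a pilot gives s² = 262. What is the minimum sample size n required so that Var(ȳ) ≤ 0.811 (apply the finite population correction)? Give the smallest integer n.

Without fpc, n₀ = s²/D = 262/0.811 = 323.0580.
With fpc, (1 − n/N)·s²/n ≤ D requires n ≥ n₀/(1 + n₀/N) = 323.0580/(1 + 323.0580/37846) = 320.3237.
Rounding up, n = 321.

321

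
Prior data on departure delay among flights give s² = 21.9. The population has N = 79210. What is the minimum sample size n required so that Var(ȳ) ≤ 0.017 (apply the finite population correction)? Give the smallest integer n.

1268

Without fpc, n₀ = s²/D = 21.9/0.017 = 1288.2353.
With fpc, (1 − n/N)·s²/n ≤ D requires n ≥ n₀/(1 + n₀/N) = 1288.2353/(1 + 1288.2353/79210) = 1267.6193.
Rounding up, n = 1268.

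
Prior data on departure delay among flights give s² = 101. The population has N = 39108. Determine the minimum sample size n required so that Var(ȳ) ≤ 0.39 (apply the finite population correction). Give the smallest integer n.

258

Without fpc, n₀ = s²/D = 101/0.39 = 258.9744.
With fpc, (1 − n/N)·s²/n ≤ D requires n ≥ n₀/(1 + n₀/N) = 258.9744/(1 + 258.9744/39108) = 257.2707.
Rounding up, n = 258.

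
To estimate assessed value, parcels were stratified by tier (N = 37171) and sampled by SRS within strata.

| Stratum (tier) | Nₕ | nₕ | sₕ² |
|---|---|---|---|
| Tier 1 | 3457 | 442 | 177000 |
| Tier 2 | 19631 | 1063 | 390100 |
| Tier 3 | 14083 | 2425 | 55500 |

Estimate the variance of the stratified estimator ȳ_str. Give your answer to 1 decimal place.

102.6

Var(ȳ_str) = Σₕ Wₕ²(1 − fₕ)sₕ²/nₕ with Wₕ = Nₕ/N, N = 37171.
Tier 1: Wₕ = 0.09300261; term = 0.09300261²·(1 − 0.12785652)·177000/442 = 3.0208503.
Tier 2: Wₕ = 0.52812677; term = 0.52812677²·(1 − 0.05414905)·390100/1063 = 96.814799.
Tier 3: Wₕ = 0.37887062; term = 0.37887062²·(1 − 0.17219342)·55500/2425 = 2.7195183.
Sum = 102.55517.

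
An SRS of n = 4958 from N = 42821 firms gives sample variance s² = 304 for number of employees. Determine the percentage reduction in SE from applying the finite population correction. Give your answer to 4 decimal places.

5.9673

f = n/N = 4958/42821 = 0.11578431.
SE_no-fpc = √(s²/n) = 0.24761875; SE_fpc = √((1−f)s²/n) = 0.23284271.
Ratio = √(1−f) = 0.94032744. Reduction = 100·(1 − 0.94032744) = 5.9673%.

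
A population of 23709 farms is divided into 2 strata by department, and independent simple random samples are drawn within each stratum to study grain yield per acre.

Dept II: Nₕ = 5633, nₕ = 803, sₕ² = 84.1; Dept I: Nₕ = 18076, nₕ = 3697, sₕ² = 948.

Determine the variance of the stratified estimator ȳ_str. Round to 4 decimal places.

Var(ȳ_str) = Σₕ Wₕ²(1 − fₕ)sₕ²/nₕ with Wₕ = Nₕ/N, N = 23709.
Dept II: Wₕ = 0.23758910; term = 0.23758910²·(1 − 0.14255281)·84.1/803 = 0.0050692167.
Dept I: Wₕ = 0.76241090; term = 0.76241090²·(1 − 0.20452534)·948/3697 = 0.11856689.
Sum = 0.12363611.

0.1236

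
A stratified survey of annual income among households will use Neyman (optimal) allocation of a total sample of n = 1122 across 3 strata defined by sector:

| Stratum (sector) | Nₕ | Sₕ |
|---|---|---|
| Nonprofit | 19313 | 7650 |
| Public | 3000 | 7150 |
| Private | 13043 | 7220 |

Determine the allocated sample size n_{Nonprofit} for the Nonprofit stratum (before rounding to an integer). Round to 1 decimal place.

629.4

Neyman allocation: nₕ = n·NₕSₕ / Σⱼ NⱼSⱼ.
Σ NⱼSⱼ = 19313·7650 + 3000·7150 + 13043·7220 = 2.6336491 × 10^8.
n_{Nonprofit} = 1122·19313·7650 / (2.6336491 × 10^8) = 629.4.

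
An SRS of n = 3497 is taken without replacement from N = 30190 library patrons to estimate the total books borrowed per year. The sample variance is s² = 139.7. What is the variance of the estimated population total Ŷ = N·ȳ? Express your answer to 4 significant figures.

Var(Ŷ) = N²·Var(ȳ) = N²·(1 − n/N)·s²/n.
f = 3497/30190 = 0.11583306; Var(ȳ) = 0.88416694·139.7/3497 = 0.035321167.
Var(Ŷ) = 30190² · 0.035321167 = 3.2192987 × 10^7.

3.219 × 10^7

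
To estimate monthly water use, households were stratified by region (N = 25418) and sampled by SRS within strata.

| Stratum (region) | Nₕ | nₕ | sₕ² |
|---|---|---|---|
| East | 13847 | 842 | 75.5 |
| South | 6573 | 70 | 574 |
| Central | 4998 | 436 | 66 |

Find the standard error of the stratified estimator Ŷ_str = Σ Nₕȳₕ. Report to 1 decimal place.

19238.0

Var(Ŷ_str) = Σₕ Nₕ²(1 − fₕ)sₕ²/nₕ.
East: 13847²·(1 − 842/13847)·75.5/842 = 1.6147337 × 10^7.
South: 6573²·(1 − 70/6573)·574/70 = 3.505026 × 10^8.
Central: 4998²·(1 − 436/4998)·66/436 = 3.4515088 × 10^6.
Sum = 3.7010145 × 10^8.
SE = √(3.7010145 × 10^8) = 19238.0.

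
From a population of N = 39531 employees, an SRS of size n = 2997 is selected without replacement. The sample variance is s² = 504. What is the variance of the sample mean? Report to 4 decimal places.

0.1554

Under SRS without replacement, Var(ȳ) = (1 − f)·s²/n with f = n/N = 2997/39531 = 0.07581392.
Var(ȳ) = (1 − 0.07581392)·504/2997 = 0.92418608·0.16816817 = 0.15541868.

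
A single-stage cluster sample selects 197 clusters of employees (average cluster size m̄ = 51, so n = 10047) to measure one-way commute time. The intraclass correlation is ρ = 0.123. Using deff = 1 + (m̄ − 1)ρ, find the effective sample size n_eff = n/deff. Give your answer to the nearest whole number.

deff = 1 + (51 − 1)·0.123 = 1 + 6.15 = 7.15.
n_eff = 10047 / 7.15 = 1405.

1405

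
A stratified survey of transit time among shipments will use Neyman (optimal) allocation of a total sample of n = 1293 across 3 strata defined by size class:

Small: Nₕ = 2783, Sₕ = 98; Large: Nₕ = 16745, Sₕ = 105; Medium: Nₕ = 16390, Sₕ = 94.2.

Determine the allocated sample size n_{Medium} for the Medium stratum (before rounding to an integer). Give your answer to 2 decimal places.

Neyman allocation: nₕ = n·NₕSₕ / Σⱼ NⱼSⱼ.
Σ NⱼSⱼ = 2783·98 + 16745·105 + 16390·94.2 = 3.574897 × 10^6.
n_{Medium} = 1293·16390·94.2 / (3.574897 × 10^6) = 558.42.

558.42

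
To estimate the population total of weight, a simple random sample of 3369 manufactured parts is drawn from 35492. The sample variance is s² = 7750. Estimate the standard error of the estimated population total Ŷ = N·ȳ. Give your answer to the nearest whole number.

Var(Ŷ) = N²·Var(ȳ) = N²·(1 − n/N)·s²/n.
f = 3369/35492 = 0.09492280; Var(ȳ) = 0.90507720·7750/3369 = 2.0820268.
Var(Ŷ) = 35492² · 2.0820268 = 2.6226918 × 10^9.
SE(Ŷ) = √(2.6226918 × 10^9) = 51212.

51212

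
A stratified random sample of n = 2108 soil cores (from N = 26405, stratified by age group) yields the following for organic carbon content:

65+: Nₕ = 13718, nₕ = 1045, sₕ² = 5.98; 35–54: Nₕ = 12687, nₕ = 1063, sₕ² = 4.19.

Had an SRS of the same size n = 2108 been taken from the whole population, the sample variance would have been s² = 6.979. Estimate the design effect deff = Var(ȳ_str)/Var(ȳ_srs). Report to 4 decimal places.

Var(ȳ_str) = Σ Wₕ²(1−fₕ)sₕ²/nₕ with Wₕ = Nₕ/26405:
  65+: (13718/26405)²·(1−1045/13718)·5.98/1045 = 0.0014268647
  35–54: (12687/26405)²·(1−1063/12687)·4.19/1063 = 8.3372525 × 10^-4
  → Var(ȳ_str) = 0.00226059.
Var(ȳ_srs) = (1 − 2108/26405)·6.979/2108 = 0.0030464151.
deff = 0.00226059 / 0.0030464151 = 0.7420.

0.7420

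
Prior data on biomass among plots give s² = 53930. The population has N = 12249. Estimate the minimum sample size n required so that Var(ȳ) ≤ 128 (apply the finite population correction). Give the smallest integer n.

408

Without fpc, n₀ = s²/D = 53930/128 = 421.3281.
With fpc, (1 − n/N)·s²/n ≤ D requires n ≥ n₀/(1 + n₀/N) = 421.3281/(1 + 421.3281/12249) = 407.3176.
Rounding up, n = 408.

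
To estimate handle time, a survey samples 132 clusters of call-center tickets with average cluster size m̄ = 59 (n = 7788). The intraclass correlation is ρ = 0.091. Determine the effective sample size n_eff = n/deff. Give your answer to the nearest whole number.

deff = 1 + (59 − 1)·0.091 = 1 + 5.278 = 6.278.
n_eff = 7788 / 6.278 = 1241.

1241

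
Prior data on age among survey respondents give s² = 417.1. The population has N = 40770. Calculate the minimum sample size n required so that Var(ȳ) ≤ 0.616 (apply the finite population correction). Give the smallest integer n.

Without fpc, n₀ = s²/D = 417.1/0.616 = 677.1104.
With fpc, (1 − n/N)·s²/n ≤ D requires n ≥ n₀/(1 + n₀/N) = 677.1104/(1 + 677.1104/40770) = 666.0486.
Rounding up, n = 667.

667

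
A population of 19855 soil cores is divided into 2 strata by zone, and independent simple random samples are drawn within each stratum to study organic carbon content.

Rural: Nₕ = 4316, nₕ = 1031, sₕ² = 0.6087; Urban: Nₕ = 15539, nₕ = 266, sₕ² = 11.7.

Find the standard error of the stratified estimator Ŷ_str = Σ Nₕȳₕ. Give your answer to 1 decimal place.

Var(Ŷ_str) = Σₕ Nₕ²(1 − fₕ)sₕ²/nₕ.
Rural: 4316²·(1 − 1031/4316)·0.6087/1031 = 8370.6936.
Urban: 15539²·(1 − 266/15539)·11.7/266 = 1.0438826 × 10^7.
Sum = 1.0447197 × 10^7.
SE = √(1.0447197 × 10^7) = 3232.2.

3232.2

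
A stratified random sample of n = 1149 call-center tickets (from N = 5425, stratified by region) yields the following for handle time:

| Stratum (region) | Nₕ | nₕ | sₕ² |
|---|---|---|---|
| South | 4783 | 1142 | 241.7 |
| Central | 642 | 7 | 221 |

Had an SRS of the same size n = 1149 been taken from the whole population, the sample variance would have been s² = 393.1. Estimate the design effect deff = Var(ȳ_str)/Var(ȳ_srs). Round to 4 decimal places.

2.0862

Var(ȳ_str) = Σ Wₕ²(1−fₕ)sₕ²/nₕ with Wₕ = Nₕ/5425:
  South: (4783/5425)²·(1−1142/4783)·241.7/1142 = 0.12523685
  Central: (642/5425)²·(1−7/642)·221/7 = 0.43732419
  → Var(ȳ_str) = 0.56256104.
Var(ȳ_srs) = (1 − 1149/5425)·393.1/1149 = 0.26966276.
deff = 0.56256104 / 0.26966276 = 2.0862.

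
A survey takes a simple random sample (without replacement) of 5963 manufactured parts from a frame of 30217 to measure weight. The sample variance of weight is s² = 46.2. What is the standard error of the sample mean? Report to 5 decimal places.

Under SRS without replacement, Var(ȳ) = (1 − f)·s²/n with f = n/N = 5963/30217 = 0.19733925.
Var(ȳ) = (1 − 0.19733925)·46.2/5963 = 0.80266075·0.007747778 = 0.0062188373.
SE(ȳ) = √(0.0062188373) = 0.07886.

0.07886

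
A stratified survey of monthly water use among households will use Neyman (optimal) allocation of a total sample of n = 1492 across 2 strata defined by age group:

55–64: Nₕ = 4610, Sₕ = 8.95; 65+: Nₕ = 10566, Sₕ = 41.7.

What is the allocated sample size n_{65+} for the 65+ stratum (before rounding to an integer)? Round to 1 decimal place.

1364.2

Neyman allocation: nₕ = n·NₕSₕ / Σⱼ NⱼSⱼ.
Σ NⱼSⱼ = 4610·8.95 + 10566·41.7 = 481861.7.
n_{65+} = 1492·10566·41.7 / 481861.7 = 1364.2.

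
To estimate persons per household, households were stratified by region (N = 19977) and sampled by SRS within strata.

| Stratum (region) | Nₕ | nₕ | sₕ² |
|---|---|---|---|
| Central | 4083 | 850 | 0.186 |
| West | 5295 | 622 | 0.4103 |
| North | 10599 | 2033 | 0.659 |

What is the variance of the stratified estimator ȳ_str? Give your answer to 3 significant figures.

1.22 × 10^-4

Var(ȳ_str) = Σₕ Wₕ²(1 − fₕ)sₕ²/nₕ with Wₕ = Nₕ/N, N = 19977.
Central: Wₕ = 0.20438504; term = 0.20438504²·(1 − 0.20818026)·0.186/850 = 7.2379998 × 10^-6.
West: Wₕ = 0.26505481; term = 0.26505481²·(1 − 0.11746931)·0.4103/622 = 4.0898967 × 10^-5.
North: Wₕ = 0.53056014; term = 0.53056014²·(1 − 0.19181055)·0.659/2033 = 7.374464 × 10^-5.
Sum = 1.2188161 × 10^-4.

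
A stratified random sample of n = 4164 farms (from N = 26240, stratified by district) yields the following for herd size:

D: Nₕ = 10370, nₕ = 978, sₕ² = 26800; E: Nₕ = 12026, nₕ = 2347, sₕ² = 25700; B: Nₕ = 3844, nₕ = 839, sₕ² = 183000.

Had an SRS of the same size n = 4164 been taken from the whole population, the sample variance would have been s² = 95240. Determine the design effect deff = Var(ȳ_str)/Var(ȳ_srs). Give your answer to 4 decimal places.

0.4878

Var(ȳ_str) = Σ Wₕ²(1−fₕ)sₕ²/nₕ with Wₕ = Nₕ/26240:
  D: (10370/26240)²·(1−978/10370)·26800/978 = 3.8761905
  E: (12026/26240)²·(1−2347/12026)·25700/2347 = 1.8511604
  B: (3844/26240)²·(1−839/3844)·183000/839 = 3.6592268
  → Var(ȳ_str) = 9.3865777.
Var(ȳ_srs) = (1 − 4164/26240)·95240/4164 = 19.242665.
deff = 9.3865777 / 19.242665 = 0.4878.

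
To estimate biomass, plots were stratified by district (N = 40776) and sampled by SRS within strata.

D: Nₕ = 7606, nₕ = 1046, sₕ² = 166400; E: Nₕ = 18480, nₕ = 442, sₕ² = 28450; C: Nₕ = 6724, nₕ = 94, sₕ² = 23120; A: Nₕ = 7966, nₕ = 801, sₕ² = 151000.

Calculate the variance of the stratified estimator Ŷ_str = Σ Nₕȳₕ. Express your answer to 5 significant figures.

5.1118 × 10^10

Var(Ŷ_str) = Σₕ Nₕ²(1 − fₕ)sₕ²/nₕ.
D: 7606²·(1 − 1046/7606)·166400/1046 = 7.9374645 × 10^9.
E: 18480²·(1 − 442/18480)·28450/442 = 2.1456079 × 10^10.
C: 6724²·(1 − 94/6724)·23120/94 = 1.0964812 × 10^10.
A: 7966²·(1 − 801/7966)·151000/801 = 1.0759719 × 10^10.
Sum = 5.1118075 × 10^10.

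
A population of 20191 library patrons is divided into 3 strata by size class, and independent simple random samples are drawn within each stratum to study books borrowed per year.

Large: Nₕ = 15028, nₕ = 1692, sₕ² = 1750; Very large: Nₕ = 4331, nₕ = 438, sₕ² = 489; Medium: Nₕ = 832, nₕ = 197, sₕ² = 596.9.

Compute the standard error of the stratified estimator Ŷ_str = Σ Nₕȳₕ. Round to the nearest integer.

Var(Ŷ_str) = Σₕ Nₕ²(1 − fₕ)sₕ²/nₕ.
Large: 15028²·(1 − 1692/15028)·1750/1692 = 2.0728337 × 10^8.
Very large: 4331²·(1 − 438/4331)·489/438 = 1.8823802 × 10^7.
Medium: 832²·(1 − 197/832)·596.9/197 = 1.6007828 × 10^6.
Sum = 2.2770795 × 10^8.
SE = √(2.2770795 × 10^8) = 15090.

15090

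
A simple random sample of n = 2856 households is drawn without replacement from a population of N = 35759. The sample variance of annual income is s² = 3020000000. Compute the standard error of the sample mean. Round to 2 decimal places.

986.39

Under SRS without replacement, Var(ȳ) = (1 − f)·s²/n with f = n/N = 2856/35759 = 0.07986801.
Var(ȳ) = (1 − 0.07986801)·3020000000/2856 = 0.92013199·1.057423 × 10^6 = 972968.71.
SE(ȳ) = √(972968.71) = 986.39.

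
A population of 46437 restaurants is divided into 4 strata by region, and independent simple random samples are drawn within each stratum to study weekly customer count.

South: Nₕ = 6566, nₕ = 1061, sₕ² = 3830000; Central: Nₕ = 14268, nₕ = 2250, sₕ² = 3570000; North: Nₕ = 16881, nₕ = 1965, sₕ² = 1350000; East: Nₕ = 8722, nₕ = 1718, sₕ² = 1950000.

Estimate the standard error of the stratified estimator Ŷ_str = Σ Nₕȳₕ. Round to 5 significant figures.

803040

Var(Ŷ_str) = Σₕ Nₕ²(1 − fₕ)sₕ²/nₕ.
South: 6566²·(1 − 1061/6566)·3830000/1061 = 1.3047929 × 10^11.
Central: 14268²·(1 − 2250/14268)·3570000/2250 = 2.7207021 × 10^11.
North: 16881²·(1 − 1965/16881)·1350000/1965 = 1.729903 × 10^11.
East: 8722²·(1 − 1718/8722)·1950000/1718 = 6.9338377 × 10^10.
Sum = 6.4487818 × 10^11.
SE = √(6.4487818 × 10^11) = 803040.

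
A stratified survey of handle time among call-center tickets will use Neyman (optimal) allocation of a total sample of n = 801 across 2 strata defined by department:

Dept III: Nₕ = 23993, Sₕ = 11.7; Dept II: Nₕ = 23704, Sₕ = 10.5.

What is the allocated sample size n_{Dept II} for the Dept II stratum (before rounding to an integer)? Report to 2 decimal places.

Neyman allocation: nₕ = n·NₕSₕ / Σⱼ NⱼSⱼ.
Σ NⱼSⱼ = 23993·11.7 + 23704·10.5 = 529610.1.
n_{Dept II} = 801·23704·10.5 / 529610.1 = 376.43.

376.43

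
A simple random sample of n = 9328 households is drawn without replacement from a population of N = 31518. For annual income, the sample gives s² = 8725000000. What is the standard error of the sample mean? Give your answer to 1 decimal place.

811.5

Under SRS without replacement, Var(ȳ) = (1 − f)·s²/n with f = n/N = 9328/31518 = 0.29595787.
Var(ȳ) = (1 − 0.29595787)·8725000000/9328 = 0.70404213·935355.92 = 658529.98.
SE(ȳ) = √(658529.98) = 811.5.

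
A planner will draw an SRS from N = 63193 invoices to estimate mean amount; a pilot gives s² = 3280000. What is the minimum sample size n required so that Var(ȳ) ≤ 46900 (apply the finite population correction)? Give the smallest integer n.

Without fpc, n₀ = s²/D = 3280000/46900 = 69.9360.
With fpc, (1 − n/N)·s²/n ≤ D requires n ≥ n₀/(1 + n₀/N) = 69.9360/(1 + 69.9360/63193) = 69.8587.
Rounding up, n = 70.

70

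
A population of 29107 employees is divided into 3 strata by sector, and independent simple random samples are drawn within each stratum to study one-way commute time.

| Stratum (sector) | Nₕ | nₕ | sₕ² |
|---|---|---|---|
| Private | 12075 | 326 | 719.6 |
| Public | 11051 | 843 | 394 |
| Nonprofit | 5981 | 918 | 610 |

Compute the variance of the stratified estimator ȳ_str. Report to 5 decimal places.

0.45561

Var(ȳ_str) = Σₕ Wₕ²(1 − fₕ)sₕ²/nₕ with Wₕ = Nₕ/N, N = 29107.
Private: Wₕ = 0.41484866; term = 0.41484866²·(1 − 0.02699793)·719.6/326 = 0.36962957.
Public: Wₕ = 0.37966812; term = 0.37966812²·(1 − 0.07628269)·394/843 = 0.062232321.
Nonprofit: Wₕ = 0.20548322; term = 0.20548322²·(1 − 0.15348604)·610/918 = 0.023750568.
Sum = 0.45561246.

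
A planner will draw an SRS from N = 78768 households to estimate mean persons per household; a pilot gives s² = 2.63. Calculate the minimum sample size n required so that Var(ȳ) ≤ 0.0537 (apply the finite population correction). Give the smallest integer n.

49

Without fpc, n₀ = s²/D = 2.63/0.0537 = 48.9758.
With fpc, (1 − n/N)·s²/n ≤ D requires n ≥ n₀/(1 + n₀/N) = 48.9758/(1 + 48.9758/78768) = 48.9454.
Rounding up, n = 49.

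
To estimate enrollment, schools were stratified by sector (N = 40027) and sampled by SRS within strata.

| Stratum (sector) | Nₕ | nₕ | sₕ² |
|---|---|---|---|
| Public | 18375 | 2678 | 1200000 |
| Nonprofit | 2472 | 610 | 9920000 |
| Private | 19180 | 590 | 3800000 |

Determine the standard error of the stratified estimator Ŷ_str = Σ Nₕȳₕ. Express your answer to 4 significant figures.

Var(Ŷ_str) = Σₕ Nₕ²(1 − fₕ)sₕ²/nₕ.
Public: 18375²·(1 − 2678/18375)·1200000/2678 = 1.2924528 × 10^11.
Nonprofit: 2472²·(1 − 610/2472)·9920000/610 = 7.4853133 × 10^10.
Private: 19180²·(1 − 590/19180)·3800000/590 = 2.2964637 × 10^12.
Sum = 2.5005621 × 10^12.
SE = √(2.5005621 × 10^12) = 1.581 × 10^6.

1.581 × 10^6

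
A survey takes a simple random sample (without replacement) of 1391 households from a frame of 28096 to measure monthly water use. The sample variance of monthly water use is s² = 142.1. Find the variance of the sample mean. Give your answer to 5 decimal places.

0.09710

Under SRS without replacement, Var(ȳ) = (1 − f)·s²/n with f = n/N = 1391/28096 = 0.04950883.
Var(ȳ) = (1 − 0.04950883)·142.1/1391 = 0.95049117·0.10215672 = 0.097099062.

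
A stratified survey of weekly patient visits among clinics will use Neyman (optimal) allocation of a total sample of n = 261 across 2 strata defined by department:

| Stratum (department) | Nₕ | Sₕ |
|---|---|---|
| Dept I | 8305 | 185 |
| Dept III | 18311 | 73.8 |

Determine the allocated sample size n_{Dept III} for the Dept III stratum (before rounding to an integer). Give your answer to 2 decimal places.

122.14

Neyman allocation: nₕ = n·NₕSₕ / Σⱼ NⱼSⱼ.
Σ NⱼSⱼ = 8305·185 + 18311·73.8 = 2.8877768 × 10^6.
n_{Dept III} = 261·18311·73.8 / (2.8877768 × 10^6) = 122.14.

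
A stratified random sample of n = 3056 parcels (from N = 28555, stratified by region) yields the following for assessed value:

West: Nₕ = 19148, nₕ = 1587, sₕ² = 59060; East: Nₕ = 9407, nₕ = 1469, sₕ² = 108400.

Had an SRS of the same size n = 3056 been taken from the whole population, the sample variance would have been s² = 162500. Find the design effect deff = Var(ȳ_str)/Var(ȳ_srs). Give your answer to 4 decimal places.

Var(ȳ_str) = Σ Wₕ²(1−fₕ)sₕ²/nₕ with Wₕ = Nₕ/28555:
  West: (19148/28555)²·(1−1587/19148)·59060/1587 = 15.347048
  East: (9407/28555)²·(1−1469/9407)·108400/1469 = 6.757801
  → Var(ȳ_str) = 22.104849.
Var(ȳ_srs) = (1 − 3056/28555)·162500/3056 = 47.483312.
deff = 22.104849 / 47.483312 = 0.4655.

0.4655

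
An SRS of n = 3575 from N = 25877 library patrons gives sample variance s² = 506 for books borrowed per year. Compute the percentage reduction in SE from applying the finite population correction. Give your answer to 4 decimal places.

7.1643

f = n/N = 3575/25877 = 0.13815357.
SE_no-fpc = √(s²/n) = 0.37621598; SE_fpc = √((1−f)s²/n) = 0.34926268.
Ratio = √(1−f) = 0.92835684. Reduction = 100·(1 − 0.92835684) = 7.1643%.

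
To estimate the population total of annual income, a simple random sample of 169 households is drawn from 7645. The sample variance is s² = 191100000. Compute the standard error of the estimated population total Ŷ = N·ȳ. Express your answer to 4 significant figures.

Var(Ŷ) = N²·Var(ȳ) = N²·(1 − n/N)·s²/n.
f = 169/7645 = 0.02210595; Var(ȳ) = 0.97789405·191100000/169 = 1.1057725 × 10^6.
Var(Ŷ) = 7645² · (1.1057725 × 10^6) = 6.4628007 × 10^13.
SE(Ŷ) = √(6.4628007 × 10^13) = 8.039 × 10^6.

8.039 × 10^6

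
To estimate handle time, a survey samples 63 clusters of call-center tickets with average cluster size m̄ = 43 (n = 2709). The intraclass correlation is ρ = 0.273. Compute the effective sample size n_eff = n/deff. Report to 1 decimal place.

217.3

deff = 1 + (43 − 1)·0.273 = 1 + 11.466 = 12.466.
n_eff = 2709 / 12.466 = 217.3.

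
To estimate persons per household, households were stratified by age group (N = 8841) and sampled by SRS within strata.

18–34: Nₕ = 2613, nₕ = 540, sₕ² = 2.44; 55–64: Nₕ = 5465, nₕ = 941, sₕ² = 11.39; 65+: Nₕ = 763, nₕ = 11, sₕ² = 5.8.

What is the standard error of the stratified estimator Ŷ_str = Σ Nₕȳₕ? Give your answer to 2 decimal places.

Var(Ŷ_str) = Σₕ Nₕ²(1 − fₕ)sₕ²/nₕ.
18–34: 2613²·(1 − 540/2613)·2.44/540 = 24475.681.
55–64: 5465²·(1 − 941/5465)·11.39/941 = 299258.75.
65+: 763²·(1 − 11/763)·5.8/11 = 302536.44.
Sum = 626270.87.
SE = √(626270.87) = 791.37.

791.37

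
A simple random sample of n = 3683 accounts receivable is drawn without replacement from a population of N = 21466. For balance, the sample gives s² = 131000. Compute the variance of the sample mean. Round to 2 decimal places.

Under SRS without replacement, Var(ȳ) = (1 − f)·s²/n with f = n/N = 3683/21466 = 0.17157365.
Var(ȳ) = (1 − 0.17157365)·131000/3683 = 0.82842635·35.56883 = 29.466156.

29.47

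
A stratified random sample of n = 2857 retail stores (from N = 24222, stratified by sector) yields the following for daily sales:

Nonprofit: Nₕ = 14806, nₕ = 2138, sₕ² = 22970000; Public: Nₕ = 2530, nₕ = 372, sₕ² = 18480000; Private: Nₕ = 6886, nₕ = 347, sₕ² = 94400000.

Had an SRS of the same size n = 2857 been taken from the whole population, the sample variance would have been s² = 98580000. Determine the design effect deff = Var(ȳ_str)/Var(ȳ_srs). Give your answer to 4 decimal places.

Var(ȳ_str) = Σ Wₕ²(1−fₕ)sₕ²/nₕ with Wₕ = Nₕ/24222:
  Nonprofit: (14806/24222)²·(1−2138/14806)·22970000/2138 = 3434.6232
  Public: (2530/24222)²·(1−372/2530)·18480000/372 = 462.28626
  Private: (6886/24222)²·(1−347/6886)·94400000/347 = 20878.576
  → Var(ȳ_str) = 24775.485.
Var(ȳ_srs) = (1 − 2857/24222)·98580000/2857 = 30434.871.
deff = 24775.485 / 30434.871 = 0.8140.

0.8140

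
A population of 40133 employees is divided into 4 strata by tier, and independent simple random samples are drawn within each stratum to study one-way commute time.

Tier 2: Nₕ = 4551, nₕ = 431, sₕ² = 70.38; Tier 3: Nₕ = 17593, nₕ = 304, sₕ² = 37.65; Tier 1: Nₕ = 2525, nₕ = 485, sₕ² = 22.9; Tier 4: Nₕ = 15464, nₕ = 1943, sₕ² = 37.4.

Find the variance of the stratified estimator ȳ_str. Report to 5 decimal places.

Var(ȳ_str) = Σₕ Wₕ²(1 − fₕ)sₕ²/nₕ with Wₕ = Nₕ/N, N = 40133.
Tier 2: Wₕ = 0.11339795; term = 0.11339795²·(1 − 0.09470446)·70.38/431 = 0.0019009592.
Tier 3: Wₕ = 0.43836743; term = 0.43836743²·(1 − 0.01727960)·37.65/304 = 0.023388261.
Tier 1: Wₕ = 0.06291580; term = 0.06291580²·(1 − 0.19207921)·22.9/485 = 1.5100177 × 10^-4.
Tier 4: Wₕ = 0.38531881; term = 0.38531881²·(1 − 0.12564666)·37.4/1943 = 0.0024987696.
Sum = 0.027938992.

0.02794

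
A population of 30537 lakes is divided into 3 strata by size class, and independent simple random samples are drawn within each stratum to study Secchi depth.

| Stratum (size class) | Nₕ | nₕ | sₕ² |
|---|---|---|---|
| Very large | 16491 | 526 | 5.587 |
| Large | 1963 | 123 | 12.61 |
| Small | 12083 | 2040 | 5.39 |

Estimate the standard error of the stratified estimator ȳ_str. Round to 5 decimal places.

0.06115

Var(ȳ_str) = Σₕ Wₕ²(1 − fₕ)sₕ²/nₕ with Wₕ = Nₕ/N, N = 30537.
Very large: Wₕ = 0.54003340; term = 0.54003340²·(1 − 0.03189619)·5.587/526 = 0.0029988594.
Large: Wₕ = 0.06428267; term = 0.06428267²·(1 − 0.06265920)·12.61/123 = 3.9709586 × 10^-4.
Small: Wₕ = 0.39568392; term = 0.39568392²·(1 − 0.16883224)·5.39/2040 = 3.4383026 × 10^-4.
Sum = 0.0037397855.
SE = √(0.0037397855) = 0.06115.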